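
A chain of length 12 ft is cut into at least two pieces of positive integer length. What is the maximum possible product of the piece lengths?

81

Let m[k] be the best product for length k (with at least one cut). For each first piece i, the rest contributes max(k−i, m[k−i]).
Small cases: m[2]=1, m[3]=2, m[4]=4.
m[5] = max(1×4, 2×3, 3×2, 4×1) = 6
m[6] = max(1×6, 2×4, 3×3, 4×2, 5×1) = 9
m[7] = max(1×9, 2×6, 3×4, 4×3, 5×2, 6×1) = 12
m[8] = max(1×12, 2×9, 3×6, …, 6×2, 7×1) = 18
m[9] = max(1×18, 2×12, 3×9, …, 7×2, 8×1) = 27
m[10] = max(1×27, 2×18, 3×12, …, 8×2, 9×1) = 36
m[11] = max(1×36, 2×27, 3×18, …, 9×2, 10×1) = 54
m[12] = max(1×54, 2×36, 3×27, …, 10×2, 11×1) = 81
One optimal split: 3 + 3 + 3 + 3; product 3×3×3×3 = 81.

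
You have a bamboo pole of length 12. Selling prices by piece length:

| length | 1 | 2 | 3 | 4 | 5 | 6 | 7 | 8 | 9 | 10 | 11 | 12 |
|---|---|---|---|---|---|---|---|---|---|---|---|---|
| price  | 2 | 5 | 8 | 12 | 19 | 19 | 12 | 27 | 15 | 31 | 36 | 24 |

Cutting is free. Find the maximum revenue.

Consider every possible first cut. best[k] is the best of p[i]+best[k−i] over all sellable i≤k.
best[1] = 2
best[2] = max(2+2, 5+0) = 5
best[3] = max(2+5, 5+2, 8+0) = 8
best[4] = max(2+8, 5+5, 8+2, 12+0) = 12
best[5] = max(2+12, 5+8, 8+5, 12+2, 19+0) = 19
best[6] = max(2+19, 5+12, 8+8, 12+5, 19+2, 19+0) = 21
best[7] = max(2+21, 5+19, 8+12, …, 19+2, 12+0) = 24
best[8] = max(2+24, 5+21, 8+19, …, 12+2, 27+0) = 27
best[9] = max(2+27, 5+24, 8+21, …, 27+2, 15+0) = 31
best[10] = max(2+31, 5+27, 8+24, …, 15+2, 31+0) = 38
best[11] = max(2+38, 5+31, 8+27, …, 31+2, 36+0) = 40
best[12] = max(2+40, 5+38, 8+31, …, 36+2, 24+0) = 43
One optimal cutting: 5 + 5 + 2 → $19 + $19 + $5 = $43.

43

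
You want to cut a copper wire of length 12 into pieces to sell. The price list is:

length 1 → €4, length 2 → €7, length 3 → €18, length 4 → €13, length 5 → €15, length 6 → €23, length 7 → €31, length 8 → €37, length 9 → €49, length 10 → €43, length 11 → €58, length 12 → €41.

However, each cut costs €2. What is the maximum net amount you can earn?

66

Let net[k] be the best obtainable value from length k. For each k, try every first piece i and keep the best of price[i] + net[k−i] minus the 2 cut fee when i<k.
net[1] = 4
net[2] = max(4+4-2, 7+0) = 7
net[3] = max(4+7-2, 7+4-2, 18+0) = 18
net[4] = max(4+18-2, 7+7-2, 18+4-2, 13+0) = 20
net[5] = max(4+20-2, 7+18-2, 18+7-2, 13+4-2, 15+0) = 23
net[6] = max(4+23-2, 7+20-2, 18+18-2, 13+7-2, 15+4-2, 23+0) = 34
net[7] = max(4+34-2, 7+23-2, 18+20-2, …, 23+4-2, 31+0) = 36
net[8] = max(4+36-2, 7+34-2, 18+23-2, …, 31+4-2, 37+0) = 39
net[9] = max(4+39-2, 7+36-2, 18+34-2, …, 37+4-2, 49+0) = 50
net[10] = max(4+50-2, 7+39-2, 18+36-2, …, 49+4-2, 43+0) = 52
net[11] = max(4+52-2, 7+50-2, 18+39-2, …, 43+4-2, 58+0) = 58
net[12] = max(4+58-2, 7+52-2, 18+50-2, …, 58+4-2, 41+0) = 66
One optimal plan: pieces 3 + 3 + 3 + 3 (3 cuts) → €72 − €6 = €66.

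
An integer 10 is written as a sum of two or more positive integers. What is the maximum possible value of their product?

36

Define prod[k] = max over 1≤i<k of i · max(k−i, prod[k−i]); the inner max lets the remainder stay uncut if that's better.
prod[2] = 1*max(1,0) = 1*1 = 1
prod[3] = 1*max(2,1) = 1*2 = 2
prod[4] = 2*max(2,1) = 2*2 = 4
prod[5] = 2*max(3,2) = 2*3 = 6
prod[6] = 3*max(3,2) = 3*3 = 9
prod[7] = 2*max(5,6) = 2*6 = 12
prod[8] = 2*max(6,9) = 2*9 = 18
prod[9] = 3*max(6,9) = 3*9 = 27
prod[10] = 2*max(8,18) = 2*18 = 36
One optimal split: 3 + 3 + 2 + 2; product 3*3*2*2 = 36.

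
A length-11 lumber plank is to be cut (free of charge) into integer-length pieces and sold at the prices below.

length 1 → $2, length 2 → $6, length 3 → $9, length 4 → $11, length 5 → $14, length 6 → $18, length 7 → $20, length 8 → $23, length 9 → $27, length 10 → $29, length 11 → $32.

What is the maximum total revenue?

Build R[k] bottom-up: R[k] = max over allowed piece i of (p[i] + R[k−i]).
R[1] = 2
R[2] = 6
R[3] = 9
R[4] = 12  (first piece 2, then R[2]=6)
R[5] = 15  (first piece 2, then R[3]=9)
R[6] = 18  (first piece 2, then R[4]=12)
R[7] = 21  (first piece 2, then R[5]=15)
R[8] = 24  (first piece 2, then R[6]=18)
R[9] = 27  (first piece 2, then R[7]=21)
R[10] = 30  (first piece 2, then R[8]=24)
R[11] = 33  (first piece 2, then R[9]=27)
One optimal cutting: 3 + 2 + 2 + 2 + 2 → $9 + $6 + $6 + $6 + $6 = $33.

33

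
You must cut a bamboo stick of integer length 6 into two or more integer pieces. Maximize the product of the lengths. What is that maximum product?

9

Define f[k] = max over 1≤i<k of i · max(k−i, f[k−i]); the inner max lets the remainder stay uncut if that's better.
f[2] = 1×max(1,0) = 1×1 = 1
f[3] = max(1×2, 2×1) = 2
f[4] = max(1×3, 2×2, 3×1) = 4
f[5] = max(1×4, 2×3, 3×2, 4×1) = 6
f[6] = max(1×6, 2×4, 3×3, 4×2, 5×1) = 9
One optimal split: 3 + 3; product 3×3 = 9.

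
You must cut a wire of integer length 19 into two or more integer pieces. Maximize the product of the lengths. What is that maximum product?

Define P[k] = max over 1≤i<k of i · max(k−i, P[k−i]); the inner max lets the remainder stay uncut if that's better.
P[2] = 1·max(1,0) = 1·1 = 1
P[3] = 1·max(2,1) = 1·2 = 2
P[4] = 2·max(2,1) = 2·2 = 4
P[5] = 2·max(3,2) = 2·3 = 6
P[6] = 3·max(3,2) = 3·3 = 9
P[7] = 2·max(5,6) = 2·6 = 12
P[8] = 2·max(6,9) = 2·9 = 18
P[9] = 3·max(6,9) = 3·9 = 27
P[10] = 2·max(8,18) = 2·18 = 36
P[11] = 2·max(9,27) = 2·27 = 54
P[12] = 3·max(9,27) = 3·27 = 81
P[13] = 2·max(11,54) = 2·54 = 108
P[14] = 2·max(12,81) = 2·81 = 162
P[15] = 3·max(12,81) = 3·81 = 243
P[16] = 2·max(14,162) = 2·162 = 324
P[17] = 2·max(15,243) = 2·243 = 486
P[18] = 3·max(15,243) = 3·243 = 729
P[19] = 2·max(17,486) = 2·486 = 972
One optimal split: 3 + 3 + 3 + 3 + 3 + 2 + 2; product 3·3·3·3·3·2·2 = 972.

972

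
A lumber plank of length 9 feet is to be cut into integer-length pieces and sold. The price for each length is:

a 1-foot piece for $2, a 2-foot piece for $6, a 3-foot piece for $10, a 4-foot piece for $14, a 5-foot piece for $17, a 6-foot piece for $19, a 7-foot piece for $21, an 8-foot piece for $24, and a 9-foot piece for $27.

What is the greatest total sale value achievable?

31

Consider every possible first cut. R[k] is the best of p[i]+R[k−i] over all sellable i≤k.
R[1] = 2
R[2] = 6
R[3] = 10
R[4] = 14
R[5] = 17
R[6] = 20  (first piece 2, then R[4]=14)
R[7] = 24  (first piece 3, then R[4]=14)
R[8] = 28  (first piece 4, then R[4]=14)
R[9] = 31  (first piece 4, then R[5]=17)
One optimal cutting: 5 + 4 → $17 + $14 = $31.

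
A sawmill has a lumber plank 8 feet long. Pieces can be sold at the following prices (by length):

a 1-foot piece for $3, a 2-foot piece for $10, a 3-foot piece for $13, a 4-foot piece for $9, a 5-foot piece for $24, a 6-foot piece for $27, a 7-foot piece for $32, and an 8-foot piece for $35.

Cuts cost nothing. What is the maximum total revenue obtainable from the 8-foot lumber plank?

Let best[k] be the best obtainable value from length k. For each k, try every first piece i and keep the best of price[i] + best[k−i].
best[1] = 3
best[2] = max(3+3, 10+0) = 10
best[3] = max(3+10, 10+3, 13+0) = 13
best[4] = max(3+13, 10+10, 13+3, 9+0) = 20
best[5] = max(3+20, 10+13, 13+10, 9+3, 24+0) = 24
best[6] = max(3+24, 10+20, 13+13, 9+10, 24+3, 27+0) = 30
best[7] = max(3+30, 10+24, 13+20, …, 27+3, 32+0) = 34
best[8] = max(3+34, 10+30, 13+24, …, 32+3, 35+0) = 40
One optimal cutting: 2 + 2 + 2 + 2 → $10 + $10 + $10 + $10 = $40.

40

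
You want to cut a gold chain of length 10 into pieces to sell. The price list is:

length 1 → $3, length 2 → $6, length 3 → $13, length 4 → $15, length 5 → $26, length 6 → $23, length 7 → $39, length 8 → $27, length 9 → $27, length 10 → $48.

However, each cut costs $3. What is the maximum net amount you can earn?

49

Consider every possible first cut. v[k] is the best of p[i]+v[k−i] over all sellable i≤k, charging 3 whenever i<k.
v[1] = 3
v[2] = max(3+3-3, 6+0) = 6
v[3] = max(3+6-3, 6+3-3, 13+0) = 13
v[4] = max(3+13-3, 6+6-3, 13+3-3, 15+0) = 15
v[5] = max(3+15-3, 6+13-3, 13+6-3, 15+3-3, 26+0) = 26
v[6] = max(3+26-3, 6+15-3, 13+13-3, 15+6-3, 26+3-3, 23+0) = 26
v[7] = max(3+26-3, 6+26-3, 13+15-3, …, 23+3-3, 39+0) = 39
v[8] = max(3+39-3, 6+26-3, 13+26-3, …, 39+3-3, 27+0) = 39
v[9] = max(3+39-3, 6+39-3, 13+26-3, …, 27+3-3, 27+0) = 42
v[10] = max(3+42-3, 6+39-3, 13+39-3, …, 27+3-3, 48+0) = 49
One optimal plan: pieces 7 + 3 (1 cut) → $52 − $3 = $49.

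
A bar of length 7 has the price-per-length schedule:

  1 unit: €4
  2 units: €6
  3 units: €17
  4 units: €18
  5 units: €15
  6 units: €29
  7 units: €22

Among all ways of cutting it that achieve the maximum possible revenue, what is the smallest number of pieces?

Let r[k] be the best obtainable value from length k. For each k, try every first piece i and keep the best of price[i] + r[k−i].
r[1] = 4
r[2] = 8  (first piece 1, then r[1]=4)
r[3] = 17
r[4] = 21  (first piece 1, then r[3]=17)
r[5] = 25  (first piece 1, then r[4]=21)
r[6] = 34  (first piece 3, then r[3]=17)
r[7] = 38  (first piece 1, then r[6]=34)
Maximum revenue is €38.
Now minimize piece count subject to staying optimal: for each k, pieces[k] = 1 + min over i with p[i]+r[k−i]=r[k] of pieces[k−i].
pieces[4] = 2
pieces[5] = 3
pieces[6] = 2
pieces[7] = 3

3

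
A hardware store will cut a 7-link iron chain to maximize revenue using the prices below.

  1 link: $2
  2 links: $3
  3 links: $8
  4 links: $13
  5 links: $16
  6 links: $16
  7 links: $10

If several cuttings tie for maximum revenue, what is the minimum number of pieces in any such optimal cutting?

2

Let r[k] be the best obtainable value from length k. For each k, try every first piece i and keep the best of price[i] + r[k−i].
r[1] = 2
r[2] = 4  (first piece 1, then r[1]=2)
r[3] = 8
r[4] = 13
r[5] = 16
r[6] = 18  (first piece 1, then r[5]=16)
r[7] = 21  (first piece 3, then r[4]=13)
Maximum revenue is $21.
Now minimize piece count subject to staying optimal: for each k, pieces[k] = 1 + min over i with p[i]+r[k−i]=r[k] of pieces[k−i].
pieces[4] = 1
pieces[5] = 1
pieces[6] = 2
pieces[7] = 2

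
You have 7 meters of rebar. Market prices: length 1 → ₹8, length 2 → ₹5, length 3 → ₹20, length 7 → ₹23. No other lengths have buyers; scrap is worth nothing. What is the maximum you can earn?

56

Let r[k] be the best obtainable value from length k. For each k, try every first piece i and keep the best of price[i] + r[k−i].
r[1] = 8
r[2] = 16  (first piece 1, then r[1]=8)
r[3] = 24  (first piece 1, then r[2]=16)
r[4] = 32  (first piece 1, then r[3]=24)
r[5] = 40  (first piece 1, then r[4]=32)
r[6] = 48  (first piece 1, then r[5]=40)
r[7] = 56  (first piece 1, then r[6]=48)
One optimal cutting: 1 + 1 + 1 + 1 + 1 + 1 + 1 → ₹56.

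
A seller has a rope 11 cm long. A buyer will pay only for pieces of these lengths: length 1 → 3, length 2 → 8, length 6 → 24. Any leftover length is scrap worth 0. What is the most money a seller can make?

43

Let r[k] be the best obtainable value from length k. For each k, try every first piece i and keep the best of price[i] + r[k−i].
r[1] = 3
r[2] = max(3+3, 8+0) = 8
r[3] = max(3+8, 8+3) = 11
r[4] = max(3+11, 8+8) = 16
r[5] = max(3+16, 8+11) = 19
r[6] = max(3+19, 8+16, 24+0) = 24
r[7] = max(3+24, 8+19, 24+3) = 27
r[8] = max(3+27, 8+24, 24+8) = 32
r[9] = max(3+32, 8+27, 24+11) = 35
r[10] = max(3+35, 8+32, 24+16) = 40
r[11] = max(3+40, 8+35, 24+19) = 43
One optimal cutting: 2 + 2 + 2 + 2 + 2 + 1 → 43.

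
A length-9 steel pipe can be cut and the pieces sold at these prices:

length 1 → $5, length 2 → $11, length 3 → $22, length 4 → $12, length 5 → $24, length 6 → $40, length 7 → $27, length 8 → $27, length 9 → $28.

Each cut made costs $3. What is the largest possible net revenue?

60

Build r[k] bottom-up: r[k] = max over allowed piece i of (p[i] + r[k−i]) − 3 per cut.
r[1] = 5
r[2] = 11
r[3] = 22
r[4] = 24  (first piece 1, then r[3]=22)
r[5] = 30  (first piece 2, then r[3]=22)
r[6] = 41  (first piece 3, then r[3]=22)
r[7] = 43  (first piece 1, then r[6]=41)
r[8] = 49  (first piece 2, then r[6]=41)
r[9] = 60  (first piece 3, then r[6]=41)
One optimal plan: pieces 3 + 3 + 3 (2 cuts) → $66 − $6 = $60.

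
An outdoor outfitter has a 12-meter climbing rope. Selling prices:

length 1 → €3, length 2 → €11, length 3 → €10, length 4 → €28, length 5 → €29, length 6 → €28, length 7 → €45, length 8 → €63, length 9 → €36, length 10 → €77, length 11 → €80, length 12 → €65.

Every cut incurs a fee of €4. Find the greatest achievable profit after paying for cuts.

Consider every possible first cut. net[k] is the best of p[i]+net[k−i] over all sellable i≤k, charging 4 whenever i<k.
net[1] = 3
net[2] = max(3+3-4, 11+0) = 11
net[3] = max(3+11-4, 11+3-4, 10+0) = 10
net[4] = max(3+10-4, 11+11-4, 10+3-4, 28+0) = 28
net[5] = max(3+28-4, 11+10-4, 10+11-4, 28+3-4, 29+0) = 29
net[6] = max(3+29-4, 11+28-4, 10+10-4, 28+11-4, 29+3-4, 28+0) = 35
net[7] = max(3+35-4, 11+29-4, 10+28-4, …, 28+3-4, 45+0) = 45
net[8] = max(3+45-4, 11+35-4, 10+29-4, …, 45+3-4, 63+0) = 63
net[9] = max(3+63-4, 11+45-4, 10+35-4, …, 63+3-4, 36+0) = 62
net[10] = max(3+62-4, 11+63-4, 10+45-4, …, 36+3-4, 77+0) = 77
net[11] = max(3+77-4, 11+62-4, 10+63-4, …, 77+3-4, 80+0) = 80
net[12] = max(3+80-4, 11+77-4, 10+62-4, …, 80+3-4, 65+0) = 87
One optimal plan: pieces 8 + 4 (1 cut) → €91 − €4 = €87.

87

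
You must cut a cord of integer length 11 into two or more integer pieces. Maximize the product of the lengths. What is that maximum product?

54

Define prod[k] = max over 1≤i<k of i · max(k−i, prod[k−i]); the inner max lets the remainder stay uncut if that's better.
prod[2] = 1·max(1,0) = 1·1 = 1
prod[3] = max(1·2, 2·1) = 2
prod[4] = max(1·3, 2·2, 3·1) = 4
prod[5] = max(1·4, 2·3, 3·2, 4·1) = 6
prod[6] = max(1·6, 2·4, 3·3, 4·2, 5·1) = 9
prod[7] = max(1·9, 2·6, 3·4, 4·3, 5·2, 6·1) = 12
prod[8] = max(1·12, 2·9, 3·6, …, 6·2, 7·1) = 18
prod[9] = max(1·18, 2·12, 3·9, …, 7·2, 8·1) = 27
prod[10] = max(1·27, 2·18, 3·12, …, 8·2, 9·1) = 36
prod[11] = max(1·36, 2·27, 3·18, …, 9·2, 10·1) = 54
One optimal split: 3 + 3 + 3 + 2; product 3·3·3·2 = 54.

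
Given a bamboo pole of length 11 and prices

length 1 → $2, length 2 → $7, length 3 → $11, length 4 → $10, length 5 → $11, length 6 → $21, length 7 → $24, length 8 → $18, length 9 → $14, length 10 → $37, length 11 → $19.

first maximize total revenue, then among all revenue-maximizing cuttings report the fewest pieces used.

Let r[k] be the best obtainable value from length k. For each k, try every first piece i and keep the best of price[i] + r[k−i].
r[1] = 2
r[2] = 7
r[3] = 11
r[4] = 14  (first piece 2, then r[2]=7)
r[5] = 18  (first piece 2, then r[3]=11)
r[6] = 22  (first piece 3, then r[3]=11)
r[7] = 25  (first piece 2, then r[5]=18)
r[8] = 29  (first piece 2, then r[6]=22)
r[9] = 33  (first piece 3, then r[6]=22)
r[10] = 37
r[11] = 40  (first piece 2, then r[9]=33)
Maximum revenue is $40.
Now minimize piece count subject to staying optimal: for each k, pieces[k] = 1 + min over i with p[i]+r[k−i]=r[k] of pieces[k−i].
pieces[8] = 3
pieces[9] = 3
pieces[10] = 1
pieces[11] = 4

4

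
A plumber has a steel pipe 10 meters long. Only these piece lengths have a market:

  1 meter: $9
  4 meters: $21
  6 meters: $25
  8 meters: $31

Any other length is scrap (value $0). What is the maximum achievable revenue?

90

Consider every possible first cut. r[k] is the best of p[i]+r[k−i] over all sellable i≤k.
r[1] = 9
r[2] = 18  (first piece 1, then r[1]=9)
r[3] = 27  (first piece 1, then r[2]=18)
r[4] = max(9+27, 21+0) = 36
r[5] = max(9+36, 21+9) = 45
r[6] = max(9+45, 21+18, 25+0) = 54
r[7] = max(9+54, 21+27, 25+9) = 63
r[8] = max(9+63, 21+36, 25+18, 31+0) = 72
r[9] = max(9+72, 21+45, 25+27, 31+9) = 81
r[10] = max(9+81, 21+54, 25+36, 31+18) = 90
One optimal cutting: 1 + 1 + 1 + 1 + 1 + 1 + 1 + 1 + 1 + 1 → $90.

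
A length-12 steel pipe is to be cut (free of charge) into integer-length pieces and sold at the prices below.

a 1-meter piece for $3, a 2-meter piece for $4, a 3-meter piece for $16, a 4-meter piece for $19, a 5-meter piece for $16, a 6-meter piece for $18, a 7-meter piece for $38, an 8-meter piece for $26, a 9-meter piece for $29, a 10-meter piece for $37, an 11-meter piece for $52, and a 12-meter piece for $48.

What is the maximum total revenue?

64

Build R[k] bottom-up: R[k] = max over allowed piece i of (p[i] + R[k−i]).
R[1] = 3
R[2] = max(3+3, 4+0) = 6
R[3] = max(3+6, 4+3, 16+0) = 16
R[4] = max(3+16, 4+6, 16+3, 19+0) = 19
R[5] = max(3+19, 4+16, 16+6, 19+3, 16+0) = 22
R[6] = max(3+22, 4+19, 16+16, 19+6, 16+3, 18+0) = 32
R[7] = max(3+32, 4+22, 16+19, …, 18+3, 38+0) = 38
R[8] = max(3+38, 4+32, 16+22, …, 38+3, 26+0) = 41
R[9] = max(3+41, 4+38, 16+32, …, 26+3, 29+0) = 48
R[10] = max(3+48, 4+41, 16+38, …, 29+3, 37+0) = 54
R[11] = max(3+54, 4+48, 16+41, …, 37+3, 52+0) = 57
R[12] = max(3+57, 4+54, 16+48, …, 52+3, 48+0) = 64
One optimal cutting: 3 + 3 + 3 + 3 → $16 + $16 + $16 + $16 = $64.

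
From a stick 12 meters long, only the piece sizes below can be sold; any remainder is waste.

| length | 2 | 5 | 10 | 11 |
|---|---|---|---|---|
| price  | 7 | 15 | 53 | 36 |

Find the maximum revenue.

60

Build r[k] bottom-up: r[k] = max over allowed piece i of (p[i] + r[k−i]).
r[1] = 0
r[2] = 7
r[3] = 7
r[4] = 14  (first piece 2, then r[2]=7)
r[5] = 15
r[6] = 21  (first piece 2, then r[4]=14)
r[7] = 22  (first piece 2, then r[5]=15)
r[8] = 28  (first piece 2, then r[6]=21)
r[9] = 29  (first piece 2, then r[7]=22)
r[10] = 53
r[11] = 53
r[12] = 60  (first piece 2, then r[10]=53)
One optimal cutting: 10 + 2 → 60.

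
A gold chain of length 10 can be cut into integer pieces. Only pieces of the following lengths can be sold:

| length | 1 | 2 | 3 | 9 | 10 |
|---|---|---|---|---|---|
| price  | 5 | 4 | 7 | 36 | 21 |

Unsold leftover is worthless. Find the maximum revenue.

50

Consider every possible first cut. best[k] is the best of p[i]+best[k−i] over all sellable i≤k.
best[1] = 5
best[2] = max(5+5, 4+0) = 10
best[3] = max(5+10, 4+5, 7+0) = 15
best[4] = max(5+15, 4+10, 7+5) = 20
best[5] = max(5+20, 4+15, 7+10) = 25
best[6] = max(5+25, 4+20, 7+15) = 30
best[7] = max(5+30, 4+25, 7+20) = 35
best[8] = max(5+35, 4+30, 7+25) = 40
best[9] = max(5+40, 4+35, 7+30, 36+0) = 45
best[10] = max(5+45, 4+40, 7+35, 36+5, 21+0) = 50
One optimal cutting: 1 + 1 + 1 + 1 + 1 + 1 + 1 + 1 + 1 + 1 → $50.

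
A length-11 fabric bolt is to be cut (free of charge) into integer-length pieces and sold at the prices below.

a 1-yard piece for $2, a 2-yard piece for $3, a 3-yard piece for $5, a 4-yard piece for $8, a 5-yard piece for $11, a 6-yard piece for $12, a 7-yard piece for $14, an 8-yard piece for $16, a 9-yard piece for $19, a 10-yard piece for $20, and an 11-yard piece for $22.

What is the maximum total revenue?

Let R[k] be the best obtainable value from length k. For each k, try every first piece i and keep the best of price[i] + R[k−i].
R[1] = 2
R[2] = max(2+2, 3+0) = 4
R[3] = max(2+4, 3+2, 5+0) = 6
R[4] = max(2+6, 3+4, 5+2, 8+0) = 8
R[5] = max(2+8, 3+6, 5+4, 8+2, 11+0) = 11
R[6] = max(2+11, 3+8, 5+6, 8+4, 11+2, 12+0) = 13
R[7] = max(2+13, 3+11, 5+8, …, 12+2, 14+0) = 15
R[8] = max(2+15, 3+13, 5+11, …, 14+2, 16+0) = 17
R[9] = max(2+17, 3+15, 5+13, …, 16+2, 19+0) = 19
R[10] = max(2+19, 3+17, 5+15, …, 19+2, 20+0) = 22
R[11] = max(2+22, 3+19, 5+17, …, 20+2, 22+0) = 24
One optimal cutting: 5 + 5 + 1 → $11 + $11 + $2 = $24.

24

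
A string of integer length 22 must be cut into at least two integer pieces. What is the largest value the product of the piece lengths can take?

2916

Define prod[k] = max over 1≤i<k of i · max(k−i, prod[k−i]); the inner max lets the remainder stay uncut if that's better.
Small cases: prod[2]=1, prod[3]=2, prod[4]=4, prod[5]=6, prod[6]=9, prod[7]=12, prod[8]=18, prod[9]=27, prod[10]=36, prod[11]=54, prod[12]=81, prod[13]=108, prod[14]=162, prod[15]=243, prod[16]=324, prod[17]=486.
prod[18] = 3×max(15,243) = 3×243 = 729
prod[19] = 2×max(17,486) = 2×486 = 972
prod[20] = 2×max(18,729) = 2×729 = 1458
prod[21] = 3×max(18,729) = 3×729 = 2187
prod[22] = 2×max(20,1458) = 2×1458 = 2916
One optimal split: 3 + 3 + 3 + 3 + 3 + 3 + 2 + 2; product 3×3×3×3×3×3×2×2 = 2916.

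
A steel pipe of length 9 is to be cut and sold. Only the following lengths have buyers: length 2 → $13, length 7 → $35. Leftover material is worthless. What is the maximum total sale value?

Consider every possible first cut. best[k] is the best of p[i]+best[k−i] over all sellable i≤k.
best[1] = 0
best[2] = 13
best[3] = 13
best[4] = 26  (first piece 2, then best[2]=13)
best[5] = 26
best[6] = 39  (first piece 2, then best[4]=26)
best[7] = max(13+26, 35+0) = 39
best[8] = max(13+39, 35+0) = 52
best[9] = max(13+39, 35+13) = 52
One optimal cutting: pieces 2 + 2 + 2 + 2 with 1 meter of scrap → $52.

52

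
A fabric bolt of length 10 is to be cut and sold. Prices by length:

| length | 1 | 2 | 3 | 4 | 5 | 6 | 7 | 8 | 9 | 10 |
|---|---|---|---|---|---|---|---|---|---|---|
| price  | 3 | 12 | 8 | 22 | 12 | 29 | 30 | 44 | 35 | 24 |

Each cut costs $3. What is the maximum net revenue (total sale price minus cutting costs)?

53

Let r[k] be the best obtainable value from length k. For each k, try every first piece i and keep the best of price[i] + r[k−i] minus the 3 cut fee when i<k.
r[1] = 3
r[2] = max(3+3-3, 12+0) = 12
r[3] = max(3+12-3, 12+3-3, 8+0) = 12
r[4] = max(3+12-3, 12+12-3, 8+3-3, 22+0) = 22
r[5] = max(3+22-3, 12+12-3, 8+12-3, 22+3-3, 12+0) = 22
r[6] = max(3+22-3, 12+22-3, 8+12-3, 22+12-3, 12+3-3, 29+0) = 31
r[7] = max(3+31-3, 12+22-3, 8+22-3, …, 29+3-3, 30+0) = 31
r[8] = max(3+31-3, 12+31-3, 8+22-3, …, 30+3-3, 44+0) = 44
r[9] = max(3+44-3, 12+31-3, 8+31-3, …, 44+3-3, 35+0) = 44
r[10] = max(3+44-3, 12+44-3, 8+31-3, …, 35+3-3, 24+0) = 53
One optimal plan: pieces 8 + 2 (1 cut) → $56 − $3 = $53.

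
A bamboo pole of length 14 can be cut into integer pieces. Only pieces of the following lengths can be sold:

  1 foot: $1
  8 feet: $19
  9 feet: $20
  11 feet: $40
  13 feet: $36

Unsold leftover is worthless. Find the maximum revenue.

43

Let f[k] be the best obtainable value from length k. For each k, try every first piece i and keep the best of price[i] + f[k−i].
f[1] = 1
f[2] = 2  (first piece 1, then f[1]=1)
f[3] = 3  (first piece 1, then f[2]=2)
f[4] = 4  (first piece 1, then f[3]=3)
f[5] = 5  (first piece 1, then f[4]=4)
f[6] = 6  (first piece 1, then f[5]=5)
f[7] = 7  (first piece 1, then f[6]=6)
f[8] = max(1+7, 19+0) = 19
f[9] = max(1+19, 19+1, 20+0) = 20
f[10] = max(1+20, 19+2, 20+1) = 21
f[11] = max(1+21, 19+3, 20+2, 40+0) = 40
f[12] = max(1+40, 19+4, 20+3, 40+1) = 41
f[13] = max(1+41, 19+5, 20+4, 40+2, 36+0) = 42
f[14] = max(1+42, 19+6, 20+5, 40+3, 36+1) = 43
One optimal cutting: 11 + 1 + 1 + 1 → $43.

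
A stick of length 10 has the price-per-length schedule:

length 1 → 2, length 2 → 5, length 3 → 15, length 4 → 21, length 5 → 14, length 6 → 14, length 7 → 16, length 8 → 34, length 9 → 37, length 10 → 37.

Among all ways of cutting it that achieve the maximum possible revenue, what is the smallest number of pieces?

Build r[k] bottom-up: r[k] = max over allowed piece i of (p[i] + r[k−i]).
r[1] = 2
r[2] = max(2+2, 5+0) = 5
r[3] = max(2+5, 5+2, 15+0) = 15
r[4] = max(2+15, 5+5, 15+2, 21+0) = 21
r[5] = max(2+21, 5+15, 15+5, 21+2, 14+0) = 23
r[6] = max(2+23, 5+21, 15+15, 21+5, 14+2, 14+0) = 30
r[7] = max(2+30, 5+23, 15+21, …, 14+2, 16+0) = 36
r[8] = max(2+36, 5+30, 15+23, …, 16+2, 34+0) = 42
r[9] = max(2+42, 5+36, 15+30, …, 34+2, 37+0) = 45
r[10] = max(2+45, 5+42, 15+36, …, 37+2, 37+0) = 51
Maximum revenue is 51.
Now minimize piece count subject to staying optimal: for each k, pieces[k] = 1 + min over i with p[i]+r[k−i]=r[k] of pieces[k−i].
pieces[7] = 2
pieces[8] = 2
pieces[9] = 3
pieces[10] = 3

3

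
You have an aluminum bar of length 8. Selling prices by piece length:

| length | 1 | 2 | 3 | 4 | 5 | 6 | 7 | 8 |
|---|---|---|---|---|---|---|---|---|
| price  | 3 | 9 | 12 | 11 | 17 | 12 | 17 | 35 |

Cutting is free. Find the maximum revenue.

36

Build r[k] bottom-up: r[k] = max over allowed piece i of (p[i] + r[k−i]).
r[1] = 3
r[2] = max(3+3, 9+0) = 9
r[3] = max(3+9, 9+3, 12+0) = 12
r[4] = max(3+12, 9+9, 12+3, 11+0) = 18
r[5] = max(3+18, 9+12, 12+9, 11+3, 17+0) = 21
r[6] = max(3+21, 9+18, 12+12, 11+9, 17+3, 12+0) = 27
r[7] = max(3+27, 9+21, 12+18, …, 12+3, 17+0) = 30
r[8] = max(3+30, 9+27, 12+21, …, 17+3, 35+0) = 36
One optimal cutting: 2 + 2 + 2 + 2 → $9 + $9 + $9 + $9 = $36.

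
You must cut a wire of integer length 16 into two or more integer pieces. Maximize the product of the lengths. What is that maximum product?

Fill m[k] for k=2..16: at each k try every first piece i and multiply by the better of (k−i) uncut or m[k−i].
Small cases: m[2]=1, m[3]=2, m[4]=4, m[5]=6, m[6]=9, m[7]=12, m[8]=18.
m[9] = max(1×18, 2×12, 3×9, …, 7×2, 8×1) = 27
m[10] = max(1×27, 2×18, 3×12, …, 8×2, 9×1) = 36
m[11] = max(1×36, 2×27, 3×18, …, 9×2, 10×1) = 54
m[12] = max(1×54, 2×36, 3×27, …, 10×2, 11×1) = 81
m[13] = max(1×81, 2×54, 3×36, …, 11×2, 12×1) = 108
m[14] = max(1×108, 2×81, 3×54, …, 12×2, 13×1) = 162
m[15] = max(1×162, 2×108, 3×81, …, 13×2, 14×1) = 243
m[16] = max(1×243, 2×162, 3×108, …, 14×2, 15×1) = 324
One optimal split: 3 + 3 + 3 + 3 + 2 + 2; product 3×3×3×3×2×2 = 324.

324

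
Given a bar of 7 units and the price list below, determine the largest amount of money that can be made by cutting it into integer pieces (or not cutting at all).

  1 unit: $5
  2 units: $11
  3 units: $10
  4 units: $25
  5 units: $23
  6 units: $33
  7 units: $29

41

Consider every possible first cut. R[k] is the best of p[i]+R[k−i] over all sellable i≤k.
R[1] = 5
R[2] = max(5+5, 11+0) = 11
R[3] = max(5+11, 11+5, 10+0) = 16
R[4] = max(5+16, 11+11, 10+5, 25+0) = 25
R[5] = max(5+25, 11+16, 10+11, 25+5, 23+0) = 30
R[6] = max(5+30, 11+25, 10+16, 25+11, 23+5, 33+0) = 36
R[7] = max(5+36, 11+30, 10+25, …, 33+5, 29+0) = 41
One optimal cutting: 4 + 2 + 1 → $25 + $11 + $5 = $41.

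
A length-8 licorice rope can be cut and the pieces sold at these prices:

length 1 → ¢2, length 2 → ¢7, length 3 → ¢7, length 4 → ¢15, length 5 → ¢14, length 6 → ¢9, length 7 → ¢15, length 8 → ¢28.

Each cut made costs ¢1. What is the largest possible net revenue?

Build r[k] bottom-up: r[k] = max over allowed piece i of (p[i] + r[k−i]) − 1 per cut.
r[1] = 2
r[2] = max(2+2-1, 7+0) = 7
r[3] = max(2+7-1, 7+2-1, 7+0) = 8
r[4] = max(2+8-1, 7+7-1, 7+2-1, 15+0) = 15
r[5] = max(2+15-1, 7+8-1, 7+7-1, 15+2-1, 14+0) = 16
r[6] = max(2+16-1, 7+15-1, 7+8-1, 15+7-1, 14+2-1, 9+0) = 21
r[7] = max(2+21-1, 7+16-1, 7+15-1, …, 9+2-1, 15+0) = 22
r[8] = max(2+22-1, 7+21-1, 7+16-1, …, 15+2-1, 28+0) = 29
One optimal plan: pieces 4 + 4 (1 cut) → ¢30 − ¢1 = ¢29.

29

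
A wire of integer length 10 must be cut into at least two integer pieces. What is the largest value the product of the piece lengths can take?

Let f[k] be the best product for length k (with at least one cut). For each first piece i, the rest contributes max(k−i, f[k−i]).
Small cases: f[2]=1, f[3]=2, f[4]=4.
f[5] = max(1*4, 2*3, 3*2, 4*1) = 6
f[6] = max(1*6, 2*4, 3*3, 4*2, 5*1) = 9
f[7] = max(1*9, 2*6, 3*4, 4*3, 5*2, 6*1) = 12
f[8] = max(1*12, 2*9, 3*6, …, 6*2, 7*1) = 18
f[9] = max(1*18, 2*12, 3*9, …, 7*2, 8*1) = 27
f[10] = max(1*27, 2*18, 3*12, …, 8*2, 9*1) = 36
One optimal split: 3 + 3 + 2 + 2; product 3*3*2*2 = 36.

36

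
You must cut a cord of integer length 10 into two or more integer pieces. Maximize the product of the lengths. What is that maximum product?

Define g[k] = max over 1≤i<k of i · max(k−i, g[k−i]); the inner max lets the remainder stay uncut if that's better.
Small cases: g[2]=1, g[3]=2, g[4]=4.
g[5] = max(1*4, 2*3, 3*2, 4*1) = 6
g[6] = max(1*6, 2*4, 3*3, 4*2, 5*1) = 9
g[7] = max(1*9, 2*6, 3*4, 4*3, 5*2, 6*1) = 12
g[8] = max(1*12, 2*9, 3*6, …, 6*2, 7*1) = 18
g[9] = max(1*18, 2*12, 3*9, …, 7*2, 8*1) = 27
g[10] = max(1*27, 2*18, 3*12, …, 8*2, 9*1) = 36
One optimal split: 3 + 3 + 2 + 2; product 3*3*2*2 = 36.

36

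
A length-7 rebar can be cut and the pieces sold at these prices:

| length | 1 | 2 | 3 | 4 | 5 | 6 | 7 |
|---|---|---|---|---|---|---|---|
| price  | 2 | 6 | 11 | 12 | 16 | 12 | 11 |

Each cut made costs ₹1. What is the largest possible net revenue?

22

Consider every possible first cut. v[k] is the best of p[i]+v[k−i] over all sellable i≤k, charging 1 whenever i<k.
v[1] = 2
v[2] = max(2+2-1, 6+0) = 6
v[3] = max(2+6-1, 6+2-1, 11+0) = 11
v[4] = max(2+11-1, 6+6-1, 11+2-1, 12+0) = 12
v[5] = max(2+12-1, 6+11-1, 11+6-1, 12+2-1, 16+0) = 16
v[6] = max(2+16-1, 6+12-1, 11+11-1, 12+6-1, 16+2-1, 12+0) = 21
v[7] = max(2+21-1, 6+16-1, 11+12-1, …, 12+2-1, 11+0) = 22
One optimal plan: pieces 3 + 3 + 1 (2 cuts) → ₹24 − ₹2 = ₹22.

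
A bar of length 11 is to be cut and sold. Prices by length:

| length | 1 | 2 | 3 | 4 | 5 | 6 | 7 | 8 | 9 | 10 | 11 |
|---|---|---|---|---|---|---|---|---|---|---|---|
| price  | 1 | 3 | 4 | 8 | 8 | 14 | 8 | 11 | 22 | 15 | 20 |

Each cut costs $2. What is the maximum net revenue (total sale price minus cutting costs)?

Build v[k] bottom-up: v[k] = max over allowed piece i of (p[i] + v[k−i]) − 2 per cut.
v[1] = 1
v[2] = max(1+1-2, 3+0) = 3
v[3] = max(1+3-2, 3+1-2, 4+0) = 4
v[4] = max(1+4-2, 3+3-2, 4+1-2, 8+0) = 8
v[5] = max(1+8-2, 3+4-2, 4+3-2, 8+1-2, 8+0) = 8
v[6] = max(1+8-2, 3+8-2, 4+4-2, 8+3-2, 8+1-2, 14+0) = 14
v[7] = max(1+14-2, 3+8-2, 4+8-2, …, 14+1-2, 8+0) = 13
v[8] = max(1+13-2, 3+14-2, 4+8-2, …, 8+1-2, 11+0) = 15
v[9] = max(1+15-2, 3+13-2, 4+14-2, …, 11+1-2, 22+0) = 22
v[10] = max(1+22-2, 3+15-2, 4+13-2, …, 22+1-2, 15+0) = 21
v[11] = max(1+21-2, 3+22-2, 4+15-2, …, 15+1-2, 20+0) = 23
One optimal plan: pieces 9 + 2 (1 cut) → $25 − $2 = $23.

23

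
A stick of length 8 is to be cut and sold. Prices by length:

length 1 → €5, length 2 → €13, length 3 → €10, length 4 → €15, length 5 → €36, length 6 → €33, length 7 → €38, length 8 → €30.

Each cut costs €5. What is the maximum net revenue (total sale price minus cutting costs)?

Build r[k] bottom-up: r[k] = max over allowed piece i of (p[i] + r[k−i]) − 5 per cut.
r[1] = 5
r[2] = max(5+5-5, 13+0) = 13
r[3] = max(5+13-5, 13+5-5, 10+0) = 13
r[4] = max(5+13-5, 13+13-5, 10+5-5, 15+0) = 21
r[5] = max(5+21-5, 13+13-5, 10+13-5, 15+5-5, 36+0) = 36
r[6] = max(5+36-5, 13+21-5, 10+13-5, 15+13-5, 36+5-5, 33+0) = 36
r[7] = max(5+36-5, 13+36-5, 10+21-5, …, 33+5-5, 38+0) = 44
r[8] = max(5+44-5, 13+36-5, 10+36-5, …, 38+5-5, 30+0) = 44
One optimal plan: pieces 5 + 2 + 1 (2 cuts) → €54 − €10 = €44.

44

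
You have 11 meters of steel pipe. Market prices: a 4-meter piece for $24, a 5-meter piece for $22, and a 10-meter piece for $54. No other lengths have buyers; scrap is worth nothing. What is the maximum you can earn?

54

Build f[k] bottom-up: f[k] = max over allowed piece i of (p[i] + f[k−i]).
f[1] = 0
f[2] = 0
f[3] = 0
f[4] = 24
f[5] = 24
f[6] = 24
f[7] = 24
f[8] = 48  (first piece 4, then f[4]=24)
f[9] = 48
f[10] = 54
f[11] = 54
One optimal cutting: pieces 10 with 1 meter of scrap → $54.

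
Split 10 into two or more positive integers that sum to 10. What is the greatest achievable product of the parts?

36

Fill m[k] for k=2..10: at each k try every first piece i and multiply by the better of (k−i) uncut or m[k−i].
m[2] = 1·max(1,0) = 1·1 = 1
m[3] = 1·max(2,1) = 1·2 = 2
m[4] = 2·max(2,1) = 2·2 = 4
m[5] = 2·max(3,2) = 2·3 = 6
m[6] = 3·max(3,2) = 3·3 = 9
m[7] = 2·max(5,6) = 2·6 = 12
m[8] = 2·max(6,9) = 2·9 = 18
m[9] = 3·max(6,9) = 3·9 = 27
m[10] = 2·max(8,18) = 2·18 = 36
One optimal split: 3 + 3 + 2 + 2; product 3·3·2·2 = 36.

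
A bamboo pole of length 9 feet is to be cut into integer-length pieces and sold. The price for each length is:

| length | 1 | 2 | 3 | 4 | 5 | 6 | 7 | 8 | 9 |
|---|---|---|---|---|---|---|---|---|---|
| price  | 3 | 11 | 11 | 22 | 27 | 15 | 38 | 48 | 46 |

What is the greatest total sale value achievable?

Consider every possible first cut. R[k] is the best of p[i]+R[k−i] over all sellable i≤k.
R[1] = 3
R[2] = max(3+3, 11+0) = 11
R[3] = max(3+11, 11+3, 11+0) = 14
R[4] = max(3+14, 11+11, 11+3, 22+0) = 22
R[5] = max(3+22, 11+14, 11+11, 22+3, 27+0) = 27
R[6] = max(3+27, 11+22, 11+14, 22+11, 27+3, 15+0) = 33
R[7] = max(3+33, 11+27, 11+22, …, 15+3, 38+0) = 38
R[8] = max(3+38, 11+33, 11+27, …, 38+3, 48+0) = 48
R[9] = max(3+48, 11+38, 11+33, …, 48+3, 46+0) = 51
One optimal cutting: 8 + 1 → $48 + $3 = $51.

51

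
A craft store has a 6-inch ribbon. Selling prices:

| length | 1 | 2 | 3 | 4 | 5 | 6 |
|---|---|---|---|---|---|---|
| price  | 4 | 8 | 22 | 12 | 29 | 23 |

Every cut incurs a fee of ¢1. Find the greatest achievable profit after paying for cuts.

43

Consider every possible first cut. v[k] is the best of p[i]+v[k−i] over all sellable i≤k, charging 1 whenever i<k.
v[1] = 4
v[2] = max(4+4-1, 8+0) = 8
v[3] = max(4+8-1, 8+4-1, 22+0) = 22
v[4] = max(4+22-1, 8+8-1, 22+4-1, 12+0) = 25
v[5] = max(4+25-1, 8+22-1, 22+8-1, 12+4-1, 29+0) = 29
v[6] = max(4+29-1, 8+25-1, 22+22-1, 12+8-1, 29+4-1, 23+0) = 43
One optimal plan: pieces 3 + 3 (1 cut) → ¢44 − ¢1 = ¢43.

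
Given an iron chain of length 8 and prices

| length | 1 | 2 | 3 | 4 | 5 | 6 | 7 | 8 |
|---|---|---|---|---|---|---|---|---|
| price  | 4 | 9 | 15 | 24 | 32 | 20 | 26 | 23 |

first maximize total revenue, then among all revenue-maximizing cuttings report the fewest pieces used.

Build r[k] bottom-up: r[k] = max over allowed piece i of (p[i] + r[k−i]).
r[1] = 4
r[2] = 9
r[3] = 15
r[4] = 24
r[5] = 32
r[6] = 36  (first piece 1, then r[5]=32)
r[7] = 41  (first piece 2, then r[5]=32)
r[8] = 48  (first piece 4, then r[4]=24)
Maximum revenue is $48.
Now minimize piece count subject to staying optimal: for each k, pieces[k] = 1 + min over i with p[i]+r[k−i]=r[k] of pieces[k−i].
pieces[5] = 1
pieces[6] = 2
pieces[7] = 2
pieces[8] = 2

2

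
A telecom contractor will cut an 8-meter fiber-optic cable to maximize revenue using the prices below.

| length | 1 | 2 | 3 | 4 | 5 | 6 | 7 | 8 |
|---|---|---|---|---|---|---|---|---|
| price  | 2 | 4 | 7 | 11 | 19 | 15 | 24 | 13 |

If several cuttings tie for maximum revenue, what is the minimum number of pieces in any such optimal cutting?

Build r[k] bottom-up: r[k] = max over allowed piece i of (p[i] + r[k−i]).
r[1] = 2
r[2] = max(2+2, 4+0) = 4
r[3] = max(2+4, 4+2, 7+0) = 7
r[4] = max(2+7, 4+4, 7+2, 11+0) = 11
r[5] = max(2+11, 4+7, 7+4, 11+2, 19+0) = 19
r[6] = max(2+19, 4+11, 7+7, 11+4, 19+2, 15+0) = 21
r[7] = max(2+21, 4+19, 7+11, …, 15+2, 24+0) = 24
r[8] = max(2+24, 4+21, 7+19, …, 24+2, 13+0) = 26
Maximum revenue is $26.
Now minimize piece count subject to staying optimal: for each k, pieces[k] = 1 + min over i with p[i]+r[k−i]=r[k] of pieces[k−i].
pieces[5] = 1
pieces[6] = 2
pieces[7] = 1
pieces[8] = 2

2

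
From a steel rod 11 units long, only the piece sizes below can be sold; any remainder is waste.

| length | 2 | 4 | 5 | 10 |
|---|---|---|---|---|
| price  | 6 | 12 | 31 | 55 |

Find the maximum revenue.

Build r[k] bottom-up: r[k] = max over allowed piece i of (p[i] + r[k−i]).
r[1] = 0
r[2] = 6
r[3] = 6
r[4] = 12  (first piece 2, then r[2]=6)
r[5] = 31
r[6] = 31
r[7] = 37  (first piece 2, then r[5]=31)
r[8] = 37
r[9] = 43  (first piece 2, then r[7]=37)
r[10] = 62  (first piece 5, then r[5]=31)
r[11] = 62
One optimal cutting: pieces 5 + 5 with 1 unit of scrap → $62.

62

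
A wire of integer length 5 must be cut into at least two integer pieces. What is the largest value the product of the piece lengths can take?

6

Define f[k] = max over 1≤i<k of i · max(k−i, f[k−i]); the inner max lets the remainder stay uncut if that's better.
f[2] = 1×max(1,0) = 1×1 = 1
f[3] = 1×max(2,1) = 1×2 = 2
f[4] = 2×max(2,1) = 2×2 = 4
f[5] = 2×max(3,2) = 2×3 = 6
One optimal split: 3 + 2; product 3×2 = 6.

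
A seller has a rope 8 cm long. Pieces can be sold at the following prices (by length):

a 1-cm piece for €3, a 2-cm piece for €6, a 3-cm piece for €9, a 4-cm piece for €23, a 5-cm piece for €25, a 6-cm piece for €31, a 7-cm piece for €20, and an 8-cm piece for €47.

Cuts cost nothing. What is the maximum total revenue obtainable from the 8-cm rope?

47

Consider every possible first cut. r[k] is the best of p[i]+r[k−i] over all sellable i≤k.
r[1] = 3
r[2] = 6  (first piece 1, then r[1]=3)
r[3] = 9  (first piece 1, then r[2]=6)
r[4] = 23
r[5] = 26  (first piece 1, then r[4]=23)
r[6] = 31
r[7] = 34  (first piece 1, then r[6]=31)
r[8] = 47
Best is to sell the whole 8-cm piece uncut for €47.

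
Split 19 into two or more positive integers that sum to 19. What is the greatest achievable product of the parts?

972

Define m[k] = max over 1≤i<k of i · max(k−i, m[k−i]); the inner max lets the remainder stay uncut if that's better.
m[2] = 1*max(1,0) = 1*1 = 1
m[3] = max(1*2, 2*1) = 2
m[4] = max(1*3, 2*2, 3*1) = 4
m[5] = max(1*4, 2*3, 3*2, 4*1) = 6
m[6] = max(1*6, 2*4, 3*3, 4*2, 5*1) = 9
m[7] = max(1*9, 2*6, 3*4, 4*3, 5*2, 6*1) = 12
m[8] = max(1*12, 2*9, 3*6, …, 6*2, 7*1) = 18
m[9] = max(1*18, 2*12, 3*9, …, 7*2, 8*1) = 27
m[10] = max(1*27, 2*18, 3*12, …, 8*2, 9*1) = 36
m[11] = max(1*36, 2*27, 3*18, …, 9*2, 10*1) = 54
m[12] = max(1*54, 2*36, 3*27, …, 10*2, 11*1) = 81
m[13] = max(1*81, 2*54, 3*36, …, 11*2, 12*1) = 108
m[14] = max(1*108, 2*81, 3*54, …, 12*2, 13*1) = 162
m[15] = max(1*162, 2*108, 3*81, …, 13*2, 14*1) = 243
m[16] = max(1*243, 2*162, 3*108, …, 14*2, 15*1) = 324
m[17] = max(1*324, 2*243, 3*162, …, 15*2, 16*1) = 486
m[18] = max(1*486, 2*324, 3*243, …, 16*2, 17*1) = 729
m[19] = max(1*729, 2*486, 3*324, …, 17*2, 18*1) = 972
One optimal split: 3 + 3 + 3 + 3 + 3 + 2 + 2; product 3*3*3*3*3*2*2 = 972.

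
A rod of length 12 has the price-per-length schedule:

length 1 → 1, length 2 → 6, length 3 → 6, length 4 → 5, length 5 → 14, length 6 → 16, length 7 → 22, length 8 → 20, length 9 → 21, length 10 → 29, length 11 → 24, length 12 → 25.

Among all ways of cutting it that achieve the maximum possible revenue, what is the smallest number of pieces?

Consider every possible first cut. r[k] is the best of p[i]+r[k−i] over all sellable i≤k.
r[1] = 1
r[2] = 6
r[3] = 7  (first piece 1, then r[2]=6)
r[4] = 12  (first piece 2, then r[2]=6)
r[5] = 14
r[6] = 18  (first piece 2, then r[4]=12)
r[7] = 22
r[8] = 24  (first piece 2, then r[6]=18)
r[9] = 28  (first piece 2, then r[7]=22)
r[10] = 30  (first piece 2, then r[8]=24)
r[11] = 34  (first piece 2, then r[9]=28)
r[12] = 36  (first piece 2, then r[10]=30)
Maximum revenue is 36.
Now minimize piece count subject to staying optimal: for each k, pieces[k] = 1 + min over i with p[i]+r[k−i]=r[k] of pieces[k−i].
pieces[9] = 2
pieces[10] = 5
pieces[11] = 3
pieces[12] = 2

2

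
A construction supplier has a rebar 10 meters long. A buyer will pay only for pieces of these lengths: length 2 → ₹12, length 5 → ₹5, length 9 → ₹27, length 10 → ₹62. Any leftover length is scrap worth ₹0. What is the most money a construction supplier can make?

62

Build r[k] bottom-up: r[k] = max over allowed piece i of (p[i] + r[k−i]).
r[1] = 0
r[2] = 12
r[3] = 12
r[4] = 24  (first piece 2, then r[2]=12)
r[5] = max(12+12, 5+0) = 24
r[6] = max(12+24, 5+0) = 36
r[7] = max(12+24, 5+12) = 36
r[8] = max(12+36, 5+12) = 48
r[9] = max(12+36, 5+24, 27+0) = 48
r[10] = max(12+48, 5+24, 27+0, 62+0) = 62
One optimal cutting: 10 → ₹62.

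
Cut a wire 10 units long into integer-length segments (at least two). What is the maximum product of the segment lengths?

Define m[k] = max over 1≤i<k of i · max(k−i, m[k−i]); the inner max lets the remainder stay uncut if that's better.
m[2] = 1·max(1,0) = 1·1 = 1
m[3] = 1·max(2,1) = 1·2 = 2
m[4] = 2·max(2,1) = 2·2 = 4
m[5] = 2·max(3,2) = 2·3 = 6
m[6] = 3·max(3,2) = 3·3 = 9
m[7] = 2·max(5,6) = 2·6 = 12
m[8] = 2·max(6,9) = 2·9 = 18
m[9] = 3·max(6,9) = 3·9 = 27
m[10] = 2·max(8,18) = 2·18 = 36
One optimal split: 3 + 3 + 2 + 2; product 3·3·2·2 = 36.

36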